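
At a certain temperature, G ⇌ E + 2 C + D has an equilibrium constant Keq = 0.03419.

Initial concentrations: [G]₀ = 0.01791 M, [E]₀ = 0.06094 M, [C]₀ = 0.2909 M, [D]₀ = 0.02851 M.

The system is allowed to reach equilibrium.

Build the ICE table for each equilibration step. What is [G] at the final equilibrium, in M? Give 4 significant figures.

[G]_eq = 0.007778 M

Q₀ = 0.008209 vs Keq = 0.03419 ⇒ Q<K, forward
Step 1:
                  G         E         C         D
  I         0.01791   0.06094    0.2909   0.02851
  C        -0.01013   0.01013   0.02026   0.01013
  E        0.007778   0.07107    0.3112   0.03864
  solve Keq expr → x = 0.01013; check Q = 0.03419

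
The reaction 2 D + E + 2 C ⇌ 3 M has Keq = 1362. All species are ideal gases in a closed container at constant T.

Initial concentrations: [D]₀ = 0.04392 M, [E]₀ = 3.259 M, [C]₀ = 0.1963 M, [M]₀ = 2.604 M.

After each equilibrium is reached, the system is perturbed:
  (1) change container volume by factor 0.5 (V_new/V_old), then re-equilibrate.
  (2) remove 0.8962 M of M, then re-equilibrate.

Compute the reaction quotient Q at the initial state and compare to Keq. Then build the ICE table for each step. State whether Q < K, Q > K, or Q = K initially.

Q₀ = 7.2891e+04; Q > K (proceeds reverse)

Q₀ = 7.2891e+04 vs Keq = 1362 ⇒ Q>K, reverse
Step 1:
                   D          E          C          M
  Initial    0.04392      3.259     0.1963      2.604
  Change      0.1279    0.06393     0.1279    -0.1918
  Equil       0.1718      3.323     0.3242      2.412
  solve Keq expr → x = -0.06393; check Q = 1362
Then change container volume by factor 0.5 (V_new/V_old).
Step 2:
                   D          E          C          M
  Initial     0.3436      6.646     0.6483      4.824
  Change     -0.1199   -0.05995    -0.1199     0.1799
  Equil       0.2237      6.586     0.5284      5.004
  solve Keq expr → x = 0.05995; check Q = 1362
Then remove 0.8962 M of M.
Step 3:
                   D          E          C          M
  Initial     0.2237      6.586     0.5284      4.108
  Change    -0.03963   -0.01981   -0.03963    0.05944
  Equil        0.184      6.566     0.4888      4.167
  solve Keq expr → x = 0.01981; check Q = 1362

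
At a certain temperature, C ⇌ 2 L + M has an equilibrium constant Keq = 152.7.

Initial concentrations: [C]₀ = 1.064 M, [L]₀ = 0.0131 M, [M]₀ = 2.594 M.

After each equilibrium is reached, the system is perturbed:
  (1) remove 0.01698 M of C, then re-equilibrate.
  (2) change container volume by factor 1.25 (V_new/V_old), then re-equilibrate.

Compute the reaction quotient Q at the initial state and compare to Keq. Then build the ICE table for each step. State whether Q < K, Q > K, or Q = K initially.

Q₀ = 4.1838e-04 vs Keq = 152.7 ⇒ Q<K, forward
Step 1:
                    C           L           M
  init          1.064      0.0131       2.594
  Δ           -0.9741       1.948      0.9741
  eq          0.08989       1.961       3.568
  solve Keq expr → x = 0.9741; check Q = 152.7
Then remove 0.01698 M of C.
Step 2:
                    C           L           M
  init        0.07291       1.961       3.568
  Δ           0.01407    -0.02815    -0.01407
  eq          0.08698       1.933       3.554
  solve Keq expr → x = -0.01407; check Q = 152.7
Then change container volume by factor 1.25 (V_new/V_old).
Step 3:
                    C           L           M
  init        0.06959       1.547       2.843
  Δ           -0.0221      0.0442      0.0221
  eq          0.04748       1.591       2.865
  solve Keq expr → x = 0.0221; check Q = 152.7

Q₀ = 4.1838e-04; Q < K (proceeds forward)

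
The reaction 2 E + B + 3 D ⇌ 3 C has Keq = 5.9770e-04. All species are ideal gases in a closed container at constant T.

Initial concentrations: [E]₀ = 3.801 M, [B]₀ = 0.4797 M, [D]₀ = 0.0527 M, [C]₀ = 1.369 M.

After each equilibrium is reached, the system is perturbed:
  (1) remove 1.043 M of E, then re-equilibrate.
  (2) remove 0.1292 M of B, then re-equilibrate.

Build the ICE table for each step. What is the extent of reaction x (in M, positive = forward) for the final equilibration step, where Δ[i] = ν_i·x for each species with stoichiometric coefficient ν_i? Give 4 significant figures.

x = -0.003166 M

Q₀ = 2529 vs Keq = 5.9770e-04 ⇒ Q>K, reverse
Step 1:
                  E         B         D         C
  init        3.801    0.4797    0.0527     1.369
  Δ          0.7424    0.3712     1.114    -1.114
  eq          4.543    0.8509     1.166    0.2554
  solve Keq expr → x = -0.3712; check Q = 5.9770e-04
Then remove 1.043 M of E.
Step 2:
                  E         B         D         C
  init          3.5    0.8509     1.166    0.2554
  Δ          0.0219   0.01095   0.03285  -0.03285
  eq          3.522    0.8619     1.199    0.2225
  solve Keq expr → x = -0.01095; check Q = 5.9770e-04
Then remove 0.1292 M of B.
Step 3:
                  E         B         D         C
  init        3.522    0.7327     1.199    0.2225
  Δ        0.006331  0.003166  0.009497 -0.009497
  eq          3.529    0.7358     1.209     0.213
  solve Keq expr → x = -0.003166; check Q = 5.9770e-04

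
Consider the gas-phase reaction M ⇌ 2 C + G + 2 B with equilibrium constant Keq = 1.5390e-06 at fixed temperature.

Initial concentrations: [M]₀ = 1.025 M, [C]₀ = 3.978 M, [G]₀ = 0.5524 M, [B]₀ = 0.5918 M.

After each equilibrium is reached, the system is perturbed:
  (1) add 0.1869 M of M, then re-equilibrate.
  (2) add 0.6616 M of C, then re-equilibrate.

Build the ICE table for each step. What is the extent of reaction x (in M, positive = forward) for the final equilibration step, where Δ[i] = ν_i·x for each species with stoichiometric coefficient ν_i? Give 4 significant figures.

Q₀ = 2.987 vs Keq = 1.5390e-06 ⇒ Q>K, reverse
Step 1:
                   M          C          G          B
  Initial      1.025      3.978     0.5524     0.5918
  Change      0.2955     -0.591    -0.2955     -0.591
  Equil         1.32      3.387     0.2569 8.3037e-04
  solve Keq expr → x = -0.2955; check Q = 1.5390e-06
Then add 0.1869 M of M.
Step 2:
                   M          C          G          B
  Initial      1.507      3.387     0.2569 8.3037e-04
  Change  -2.8374e-05 5.6749e-05 2.8374e-05 5.6749e-05
  Equil        1.507      3.387     0.2569 8.8712e-04
  solve Keq expr → x = 2.8374e-05; check Q = 1.5390e-06
Then add 0.6616 M of C.
Step 3:
                   M          C          G          B
  Initial      1.507      4.049     0.2569 8.8712e-04
  Change  7.2408e-05 -1.4482e-04 -7.2408e-05 -1.4482e-04
  Equil        1.507      4.049     0.2569 7.4230e-04
  solve Keq expr → x = -7.2408e-05; check Q = 1.5390e-06

x = -7.2408e-05 M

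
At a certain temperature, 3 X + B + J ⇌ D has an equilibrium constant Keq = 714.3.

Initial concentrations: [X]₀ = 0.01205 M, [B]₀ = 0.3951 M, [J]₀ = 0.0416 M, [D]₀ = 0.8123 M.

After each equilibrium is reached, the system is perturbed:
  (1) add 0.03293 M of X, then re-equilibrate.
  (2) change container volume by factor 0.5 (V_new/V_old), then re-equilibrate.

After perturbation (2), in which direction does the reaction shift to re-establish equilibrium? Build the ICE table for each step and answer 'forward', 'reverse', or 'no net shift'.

Direction: forward

Q₀ = 2.8246e+07 vs Keq = 714.3 ⇒ Q>K, reverse
Step 1:
                  X         B         J         D
  init      0.01205    0.3951    0.0416    0.8123
  Δ          0.2466   0.08219   0.08219  -0.08219
  eq         0.2586    0.4773    0.1238    0.7301
  solve Keq expr → x = -0.08219; check Q = 714.3
Then add 0.03293 M of X.
Step 2:
                  X         B         J         D
  init       0.2916    0.4773    0.1238    0.7301
  Δ        -0.02447 -0.008158 -0.008158  0.008158
  eq         0.2671    0.4691    0.1156    0.7383
  solve Keq expr → x = 0.008158; check Q = 714.3
Then change container volume by factor 0.5 (V_new/V_old).
Step 3:
                  X         B         J         D
  init       0.5342    0.9383    0.2313     1.477
  Δ         -0.2705  -0.09017  -0.09017   0.09017
  eq         0.2637    0.8481    0.1411     1.567
  solve Keq expr → x = 0.09017; check Q = 714.3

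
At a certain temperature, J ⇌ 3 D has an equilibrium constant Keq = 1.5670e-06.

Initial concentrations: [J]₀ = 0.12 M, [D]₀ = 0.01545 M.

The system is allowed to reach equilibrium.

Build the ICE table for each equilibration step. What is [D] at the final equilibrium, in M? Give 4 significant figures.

[D]_eq = 0.00578 M

Q₀ = 3.0733e-05 vs Keq = 1.5670e-06 ⇒ Q>K, reverse
Step 1:
                    J           D
  Initial        0.12     0.01545
  Change     0.003223    -0.00967
  Equil        0.1232     0.00578
  solve Keq expr → x = -0.003223; check Q = 1.5670e-06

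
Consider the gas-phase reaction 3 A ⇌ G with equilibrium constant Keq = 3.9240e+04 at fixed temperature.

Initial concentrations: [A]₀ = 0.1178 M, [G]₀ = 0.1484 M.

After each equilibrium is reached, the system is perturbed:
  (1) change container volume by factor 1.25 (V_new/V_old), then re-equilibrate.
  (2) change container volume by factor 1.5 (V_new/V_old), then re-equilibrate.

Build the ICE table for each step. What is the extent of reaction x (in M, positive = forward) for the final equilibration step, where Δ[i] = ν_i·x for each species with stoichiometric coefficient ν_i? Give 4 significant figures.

Q₀ = 90.78 vs Keq = 3.9240e+04 ⇒ Q<K, forward
Step 1:
                    A           G
  I            0.1178      0.1484
  C           -0.1011     0.03371
  E           0.01668      0.1821
  solve Keq expr → x = 0.03371; check Q = 3.9240e+04
Then change container volume by factor 1.25 (V_new/V_old).
Step 2:
                    A           G
  I           0.01334      0.1457
  C          0.002115 -7.0511e-04
  E           0.01546       0.145
  solve Keq expr → x = -7.0511e-04; check Q = 3.9240e+04
Then change container volume by factor 1.5 (V_new/V_old).
Step 3:
                    A           G
  I           0.01031     0.09665
  C           0.00315    -0.00105
  E           0.01346      0.0956
  solve Keq expr → x = -0.00105; check Q = 3.9240e+04

x = -0.00105 M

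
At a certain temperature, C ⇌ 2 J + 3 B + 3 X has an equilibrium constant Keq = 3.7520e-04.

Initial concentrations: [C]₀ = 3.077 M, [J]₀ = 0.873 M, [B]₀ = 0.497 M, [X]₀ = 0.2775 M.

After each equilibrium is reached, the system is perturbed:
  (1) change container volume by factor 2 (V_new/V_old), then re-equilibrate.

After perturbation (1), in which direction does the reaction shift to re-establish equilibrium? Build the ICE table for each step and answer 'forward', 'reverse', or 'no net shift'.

Direction: forward

Q₀ = 6.4977e-04 vs Keq = 3.7520e-04 ⇒ Q>K, reverse
Step 1:
                  C         J         B         X
  init        3.077     0.873     0.497    0.2775
  Δ        0.009497  -0.01899  -0.02849  -0.02849
  eq          3.086     0.854    0.4685     0.249
  solve Keq expr → x = -0.009497; check Q = 3.7520e-04
Then change container volume by factor 2 (V_new/V_old).
Step 2:
                  C         J         B         X
  init        1.543     0.427    0.2343    0.1245
  Δ        -0.05872    0.1174    0.1762    0.1762
  eq          1.485    0.5444    0.4104    0.3007
  solve Keq expr → x = 0.05872; check Q = 3.7520e-04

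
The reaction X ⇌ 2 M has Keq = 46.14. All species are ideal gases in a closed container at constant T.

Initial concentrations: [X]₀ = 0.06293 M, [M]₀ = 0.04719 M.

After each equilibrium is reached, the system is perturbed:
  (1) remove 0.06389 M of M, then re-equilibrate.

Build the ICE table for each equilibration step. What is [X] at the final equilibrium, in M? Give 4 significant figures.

[X]_eq = 2.5584e-04 M

Q₀ = 0.03539 vs Keq = 46.14 ⇒ Q<K, forward
Step 1:
                  X         M
  Initial   0.06293   0.04719
  Change   -0.06229    0.1246
  Equil   6.3947e-04    0.1718
  solve Keq expr → x = 0.06229; check Q = 46.14
Then remove 0.06389 M of M.
Step 2:
                  X         M
  Initial 6.3947e-04    0.1079
  Change  -3.8363e-04 7.6727e-04
  Equil   2.5584e-04    0.1086
  solve Keq expr → x = 3.8363e-04; check Q = 46.14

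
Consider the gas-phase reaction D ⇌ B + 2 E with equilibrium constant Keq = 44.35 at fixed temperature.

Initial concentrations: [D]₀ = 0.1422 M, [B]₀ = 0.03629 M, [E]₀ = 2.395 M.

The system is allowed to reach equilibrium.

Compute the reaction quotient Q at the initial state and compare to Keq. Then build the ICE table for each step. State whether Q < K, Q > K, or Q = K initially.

Q₀ = 1.464; Q < K (proceeds forward)

Q₀ = 1.464 vs Keq = 44.35 ⇒ Q<K, forward
Step 1:
                   D          B          E
  init        0.1422    0.03629      2.395
  Δ          -0.1181     0.1181     0.2362
  eq          0.0241     0.1544      2.631
  solve Keq expr → x = 0.1181; check Q = 44.35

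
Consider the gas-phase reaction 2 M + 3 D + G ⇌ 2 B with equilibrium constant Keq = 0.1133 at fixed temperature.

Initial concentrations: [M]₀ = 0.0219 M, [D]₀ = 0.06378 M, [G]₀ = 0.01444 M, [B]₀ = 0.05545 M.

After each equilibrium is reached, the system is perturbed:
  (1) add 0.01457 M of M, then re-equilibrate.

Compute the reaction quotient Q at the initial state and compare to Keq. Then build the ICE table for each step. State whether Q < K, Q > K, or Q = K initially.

Q₀ = 1.7112e+06; Q > K (proceeds reverse)

Q₀ = 1.7112e+06 vs Keq = 0.1133 ⇒ Q>K, reverse
Step 1:
                  M         D         G         B
  Initial    0.0219   0.06378   0.01444   0.05545
  Change    0.05515   0.08273   0.02758  -0.05515
  Equil     0.07705    0.1465   0.04202 2.9812e-04
  solve Keq expr → x = -0.02758; check Q = 0.1133
Then add 0.01457 M of M.
Step 2:
                  M         D         G         B
  Initial   0.09162    0.1465   0.04202 2.9812e-04
  Change  -5.5737e-05 -8.3605e-05 -2.7868e-05 5.5737e-05
  Equil     0.09157    0.1464   0.04199 3.5386e-04
  solve Keq expr → x = 2.7868e-05; check Q = 0.1133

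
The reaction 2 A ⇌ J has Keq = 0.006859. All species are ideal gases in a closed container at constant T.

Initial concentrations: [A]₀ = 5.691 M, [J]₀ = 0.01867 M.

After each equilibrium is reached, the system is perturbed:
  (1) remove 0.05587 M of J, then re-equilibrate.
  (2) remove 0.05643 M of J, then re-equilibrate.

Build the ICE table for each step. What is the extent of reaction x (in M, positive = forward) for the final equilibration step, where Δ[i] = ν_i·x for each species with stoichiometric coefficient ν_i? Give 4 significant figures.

Q₀ = 5.7646e-04 vs Keq = 0.006859 ⇒ Q<K, forward
Step 1:
                   A          J
  Initial      5.691    0.01867
  Change     -0.3535     0.1767
  Equil        5.338     0.1954
  solve Keq expr → x = 0.1767; check Q = 0.006859
Then remove 0.05587 M of J.
Step 2:
                   A          J
  Initial      5.338     0.1395
  Change    -0.09758    0.04879
  Equil         5.24     0.1883
  solve Keq expr → x = 0.04879; check Q = 0.006859
Then remove 0.05643 M of J.
Step 3:
                   A          J
  Initial       5.24     0.1319
  Change    -0.09879     0.0494
  Equil        5.141     0.1813
  solve Keq expr → x = 0.0494; check Q = 0.006859

x = 0.0494 M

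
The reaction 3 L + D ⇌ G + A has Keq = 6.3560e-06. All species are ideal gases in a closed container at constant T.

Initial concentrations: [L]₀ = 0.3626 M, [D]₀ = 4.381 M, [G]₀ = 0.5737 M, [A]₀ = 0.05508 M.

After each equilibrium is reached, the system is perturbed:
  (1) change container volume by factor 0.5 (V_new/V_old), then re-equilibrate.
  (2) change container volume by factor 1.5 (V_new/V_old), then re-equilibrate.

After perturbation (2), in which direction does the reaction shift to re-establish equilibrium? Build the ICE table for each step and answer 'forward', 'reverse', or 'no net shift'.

Direction: reverse

Q₀ = 0.1513 vs Keq = 6.3560e-06 ⇒ Q>K, reverse
Step 1:
                  L         D         G         A
  I          0.3626     4.381    0.5737   0.05508
  C          0.1652   0.05507  -0.05507  -0.05507
  E          0.5278     4.436    0.5186 7.9942e-06
  solve Keq expr → x = -0.05507; check Q = 6.3560e-06
Then change container volume by factor 0.5 (V_new/V_old).
Step 2:
                  L         D         G         A
  I           1.056     8.872     1.037 1.5988e-05
  C       -1.4381e-04 -4.7936e-05 4.7936e-05 4.7936e-05
  E           1.055     8.872     1.037 6.3924e-05
  solve Keq expr → x = 4.7936e-05; check Q = 6.3560e-06
Then change container volume by factor 1.5 (V_new/V_old).
Step 3:
                  L         D         G         A
  I          0.7037     5.915    0.6915 4.2616e-05
  C       7.1007e-05 2.3669e-05 -2.3669e-05 -2.3669e-05
  E          0.7037     5.915    0.6915 1.8947e-05
  solve Keq expr → x = -2.3669e-05; check Q = 6.3560e-06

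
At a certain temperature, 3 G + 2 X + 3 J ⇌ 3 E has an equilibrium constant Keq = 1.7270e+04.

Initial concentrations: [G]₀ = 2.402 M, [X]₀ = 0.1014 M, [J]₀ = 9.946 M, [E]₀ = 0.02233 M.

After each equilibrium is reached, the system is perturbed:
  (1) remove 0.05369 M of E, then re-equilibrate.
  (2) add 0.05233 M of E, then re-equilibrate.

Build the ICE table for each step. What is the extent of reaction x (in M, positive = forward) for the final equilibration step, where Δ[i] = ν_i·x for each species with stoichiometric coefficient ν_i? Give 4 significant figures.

Q₀ = 7.9419e-08 vs Keq = 1.7270e+04 ⇒ Q<K, forward
Step 1:
                    G           X           J           E
  Initial       2.402      0.1014       9.946     0.02233
  Change      -0.1521     -0.1014     -0.1521      0.1521
  Equil          2.25  5.3589e-06       9.794      0.1744
  solve Keq expr → x = 0.0507; check Q = 1.7270e+04
Then remove 0.05369 M of E.
Step 2:
                    G           X           J           E
  Initial        2.25  5.3589e-06       9.794      0.1207
  Change  -3.4090e-06 -2.2727e-06 -3.4090e-06  3.4090e-06
  Equil          2.25  3.0862e-06       9.794      0.1207
  solve Keq expr → x = 1.1363e-06; check Q = 1.7270e+04
Then add 0.05233 M of E.
Step 3:
                    G           X           J           E
  Initial        2.25  3.0862e-06       9.794      0.1731
  Change   3.3152e-06  2.2101e-06  3.3152e-06 -3.3152e-06
  Equil          2.25  5.2963e-06       9.794      0.1731
  solve Keq expr → x = -1.1051e-06; check Q = 1.7270e+04

x = -1.1051e-06 M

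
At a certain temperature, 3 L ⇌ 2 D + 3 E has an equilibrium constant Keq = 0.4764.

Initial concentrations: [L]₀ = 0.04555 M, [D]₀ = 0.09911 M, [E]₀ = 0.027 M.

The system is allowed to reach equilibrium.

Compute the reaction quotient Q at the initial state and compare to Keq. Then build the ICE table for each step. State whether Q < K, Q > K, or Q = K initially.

Q₀ = 0.002046 vs Keq = 0.4764 ⇒ Q<K, forward
Step 1:
                    L           D           E
  Initial     0.04555     0.09911       0.027
  Change     -0.02846     0.01897     0.02846
  Equil       0.01709      0.1181     0.05546
  solve Keq expr → x = 0.009486; check Q = 0.4764

Q₀ = 0.002046; Q < K (proceeds forward)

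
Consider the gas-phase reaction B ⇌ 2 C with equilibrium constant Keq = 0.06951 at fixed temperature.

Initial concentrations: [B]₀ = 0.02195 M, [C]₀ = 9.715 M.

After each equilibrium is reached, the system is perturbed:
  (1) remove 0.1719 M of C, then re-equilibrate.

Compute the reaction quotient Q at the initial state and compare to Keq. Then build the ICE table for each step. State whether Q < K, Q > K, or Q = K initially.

Q₀ = 4300 vs Keq = 0.06951 ⇒ Q>K, reverse
Step 1:
                    B           C
  I           0.02195       9.715
  C             4.575       -9.15
  E             4.597      0.5653
  solve Keq expr → x = -4.575; check Q = 0.06951
Then remove 0.1719 M of C.
Step 2:
                    B           C
  I             4.597      0.3934
  C          -0.08338      0.1668
  E             4.513      0.5601
  solve Keq expr → x = 0.08338; check Q = 0.06951

Q₀ = 4300; Q > K (proceeds reverse)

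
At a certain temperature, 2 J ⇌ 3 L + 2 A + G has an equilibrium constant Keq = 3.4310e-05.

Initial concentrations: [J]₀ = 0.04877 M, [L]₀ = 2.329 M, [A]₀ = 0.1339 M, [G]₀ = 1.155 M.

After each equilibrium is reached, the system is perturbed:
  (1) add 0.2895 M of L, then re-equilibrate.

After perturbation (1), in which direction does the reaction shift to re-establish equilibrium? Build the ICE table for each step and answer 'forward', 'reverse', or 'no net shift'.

Direction: reverse

Q₀ = 110 vs Keq = 3.4310e-05 ⇒ Q>K, reverse
Step 1:
                   J          L          A          G
  init       0.04877      2.329     0.1339      1.155
  Δ           0.1336    -0.2004    -0.1336   -0.06679
  eq          0.1823      2.129 3.2967e-04      1.088
  solve Keq expr → x = -0.06679; check Q = 3.4310e-05
Then add 0.2895 M of L.
Step 2:
                   J          L          A          G
  init        0.1823      2.418 3.2967e-04      1.088
  Δ       5.7290e-05 -8.5935e-05 -5.7290e-05 -2.8645e-05
  eq          0.1824      2.418 2.7238e-04      1.088
  solve Keq expr → x = -2.8645e-05; check Q = 3.4310e-05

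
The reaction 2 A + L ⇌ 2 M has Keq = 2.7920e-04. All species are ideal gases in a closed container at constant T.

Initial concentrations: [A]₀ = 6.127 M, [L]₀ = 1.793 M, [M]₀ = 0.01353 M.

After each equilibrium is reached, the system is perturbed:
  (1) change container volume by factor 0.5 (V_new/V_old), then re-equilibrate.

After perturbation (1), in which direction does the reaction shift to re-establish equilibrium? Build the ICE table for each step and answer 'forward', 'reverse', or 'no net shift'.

Direction: forward

Q₀ = 2.7197e-06 vs Keq = 2.7920e-04 ⇒ Q<K, forward
Step 1:
                    A           L           M
  Initial       6.127       1.793     0.01353
  Change      -0.1187    -0.05933      0.1187
  Equil         6.008       1.734      0.1322
  solve Keq expr → x = 0.05933; check Q = 2.7920e-04
Then change container volume by factor 0.5 (V_new/V_old).
Step 2:
                    A           L           M
  Initial       12.02       3.467      0.2644
  Change      -0.1035    -0.05176      0.1035
  Equil         11.91       3.416      0.3679
  solve Keq expr → x = 0.05176; check Q = 2.7920e-04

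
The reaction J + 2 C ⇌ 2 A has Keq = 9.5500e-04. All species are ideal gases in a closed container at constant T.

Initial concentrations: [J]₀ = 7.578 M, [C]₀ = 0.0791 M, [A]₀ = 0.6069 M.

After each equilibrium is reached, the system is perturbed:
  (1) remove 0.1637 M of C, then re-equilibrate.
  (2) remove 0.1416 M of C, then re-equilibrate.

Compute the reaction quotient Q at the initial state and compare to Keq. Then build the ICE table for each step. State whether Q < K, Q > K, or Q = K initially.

Q₀ = 7.768; Q > K (proceeds reverse)

Q₀ = 7.768 vs Keq = 9.5500e-04 ⇒ Q>K, reverse
Step 1:
                   J          C          A
  I            7.578     0.0791     0.6069
  C           0.2761     0.5522    -0.5522
  E            7.854     0.6313    0.05468
  solve Keq expr → x = -0.2761; check Q = 9.5500e-04
Then remove 0.1637 M of C.
Step 2:
                   J          C          A
  I            7.854     0.4676    0.05468
  C         0.006516    0.01303   -0.01303
  E            7.861     0.4807    0.04165
  solve Keq expr → x = -0.006516; check Q = 9.5500e-04
Then remove 0.1416 M of C.
Step 3:
                   J          C          A
  I            7.861     0.3391    0.04165
  C          0.00564    0.01128   -0.01128
  E            7.866     0.3503    0.03036
  solve Keq expr → x = -0.00564; check Q = 9.5500e-04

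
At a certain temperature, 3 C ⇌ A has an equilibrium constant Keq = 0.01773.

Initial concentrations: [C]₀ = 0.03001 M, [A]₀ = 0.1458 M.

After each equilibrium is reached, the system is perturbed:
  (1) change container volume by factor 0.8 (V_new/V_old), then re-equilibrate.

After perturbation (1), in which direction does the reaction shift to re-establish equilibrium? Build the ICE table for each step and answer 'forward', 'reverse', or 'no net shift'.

Q₀ = 5395 vs Keq = 0.01773 ⇒ Q>K, reverse
Step 1:
                   C          A
  init       0.03001     0.1458
  Δ           0.4321     -0.144
  eq          0.4622    0.00175
  solve Keq expr → x = -0.144; check Q = 0.01773
Then change container volume by factor 0.8 (V_new/V_old).
Step 2:
                   C          A
  init        0.5777   0.002188
  Δ        -0.003506   0.001169
  eq          0.5742   0.003356
  solve Keq expr → x = 0.001169; check Q = 0.01773

Direction: forward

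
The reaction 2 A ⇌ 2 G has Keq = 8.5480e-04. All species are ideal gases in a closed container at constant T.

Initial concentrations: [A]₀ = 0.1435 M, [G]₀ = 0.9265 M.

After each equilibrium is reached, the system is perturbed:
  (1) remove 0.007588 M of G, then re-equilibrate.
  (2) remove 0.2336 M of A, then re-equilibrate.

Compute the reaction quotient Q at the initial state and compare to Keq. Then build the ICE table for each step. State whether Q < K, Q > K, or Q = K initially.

Q₀ = 41.69; Q > K (proceeds reverse)

Q₀ = 41.69 vs Keq = 8.5480e-04 ⇒ Q>K, reverse
Step 1:
                   A          G
  init        0.1435     0.9265
  Δ           0.8961    -0.8961
  eq            1.04    0.03039
  solve Keq expr → x = -0.4481; check Q = 8.5480e-04
Then remove 0.007588 M of G.
Step 2:
                   A          G
  init          1.04    0.02281
  Δ        -0.007372   0.007372
  eq           1.032    0.03018
  solve Keq expr → x = 0.003686; check Q = 8.5480e-04
Then remove 0.2336 M of A.
Step 3:
                   A          G
  init        0.7986    0.03018
  Δ         0.006636  -0.006636
  eq          0.8053    0.02354
  solve Keq expr → x = -0.003318; check Q = 8.5480e-04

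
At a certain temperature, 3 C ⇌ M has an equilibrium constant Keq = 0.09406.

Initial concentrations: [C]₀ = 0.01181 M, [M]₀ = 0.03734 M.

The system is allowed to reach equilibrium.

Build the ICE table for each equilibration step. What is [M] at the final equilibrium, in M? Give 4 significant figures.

Q₀ = 2.2669e+04 vs Keq = 0.09406 ⇒ Q>K, reverse
Step 1:
                    C           M
  I           0.01181     0.03734
  C            0.1115    -0.03716
  E            0.1233  1.7632e-04
  solve Keq expr → x = -0.03716; check Q = 0.09406

[M]_eq = 1.7632e-04 M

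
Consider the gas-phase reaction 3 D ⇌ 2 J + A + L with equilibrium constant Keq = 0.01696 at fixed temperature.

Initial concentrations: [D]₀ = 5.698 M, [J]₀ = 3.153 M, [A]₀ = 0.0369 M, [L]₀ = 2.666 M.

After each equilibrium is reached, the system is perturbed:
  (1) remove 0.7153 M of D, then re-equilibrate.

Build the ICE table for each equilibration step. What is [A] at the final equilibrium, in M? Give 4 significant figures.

[A]_eq = 0.07049 M

Q₀ = 0.005286 vs Keq = 0.01696 ⇒ Q<K, forward
Step 1:
                  D         J         A         L
  I           5.698     3.153    0.0369     2.666
  C         -0.1815     0.121   0.06052   0.06052
  E           5.516     3.274   0.09742     2.727
  solve Keq expr → x = 0.06052; check Q = 0.01696
Then remove 0.7153 M of D.
Step 2:
                  D         J         A         L
  I           4.801     3.274   0.09742     2.727
  C         0.08077  -0.05385  -0.02692  -0.02692
  E           4.882      3.22   0.07049       2.7
  solve Keq expr → x = -0.02692; check Q = 0.01696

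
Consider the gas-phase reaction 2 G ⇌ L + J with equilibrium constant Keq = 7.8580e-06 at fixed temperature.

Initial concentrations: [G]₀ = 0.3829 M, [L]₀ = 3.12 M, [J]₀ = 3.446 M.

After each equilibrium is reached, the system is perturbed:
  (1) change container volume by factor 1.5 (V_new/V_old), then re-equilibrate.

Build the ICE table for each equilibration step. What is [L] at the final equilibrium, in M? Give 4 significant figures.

Q₀ = 73.33 vs Keq = 7.8580e-06 ⇒ Q>K, reverse
Step 1:
                    G           L           J
  I            0.3829        3.12       3.446
  C             6.238      -3.119      -3.119
  E             6.621    0.001053      0.3271
  solve Keq expr → x = -3.119; check Q = 7.8580e-06
Then change container volume by factor 1.5 (V_new/V_old).
Step 2:
                    G           L           J
  I             4.414  7.0214e-04       0.218
  C                 0           0           0
  E             4.414  7.0214e-04       0.218
  solve Keq expr → x = 0; check Q = 7.8580e-06

[L]_eq = 7.0214e-04 M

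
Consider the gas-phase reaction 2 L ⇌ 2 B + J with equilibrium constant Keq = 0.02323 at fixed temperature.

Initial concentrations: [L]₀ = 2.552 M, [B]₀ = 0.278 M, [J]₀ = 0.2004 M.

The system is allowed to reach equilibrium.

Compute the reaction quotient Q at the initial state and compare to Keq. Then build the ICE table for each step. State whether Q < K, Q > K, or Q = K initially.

Q₀ = 0.002378; Q < K (proceeds forward)

Q₀ = 0.002378 vs Keq = 0.02323 ⇒ Q<K, forward
Step 1:
                   L          B          J
  I            2.552      0.278     0.2004
  C          -0.3011     0.3011     0.1506
  E            2.251     0.5791      0.351
  solve Keq expr → x = 0.1506; check Q = 0.02323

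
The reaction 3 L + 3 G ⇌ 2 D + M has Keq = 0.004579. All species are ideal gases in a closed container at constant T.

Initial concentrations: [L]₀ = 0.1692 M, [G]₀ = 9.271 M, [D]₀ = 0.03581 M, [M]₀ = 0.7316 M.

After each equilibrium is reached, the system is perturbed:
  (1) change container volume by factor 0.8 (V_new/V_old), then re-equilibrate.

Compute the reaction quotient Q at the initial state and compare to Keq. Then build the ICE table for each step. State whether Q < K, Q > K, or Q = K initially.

Q₀ = 2.4305e-04; Q < K (proceeds forward)

Q₀ = 2.4305e-04 vs Keq = 0.004579 ⇒ Q<K, forward
Step 1:
                   L          G          D          M
  Initial     0.1692      9.271    0.03581     0.7316
  Change    -0.06165   -0.06165     0.0411    0.02055
  Equil       0.1075      9.209    0.07691     0.7522
  solve Keq expr → x = 0.02055; check Q = 0.004579
Then change container volume by factor 0.8 (V_new/V_old).
Step 2:
                   L          G          D          M
  Initial     0.1344      11.51    0.09614     0.9402
  Change    -0.01779   -0.01779    0.01186    0.00593
  Equil       0.1166      11.49      0.108     0.9461
  solve Keq expr → x = 0.00593; check Q = 0.004579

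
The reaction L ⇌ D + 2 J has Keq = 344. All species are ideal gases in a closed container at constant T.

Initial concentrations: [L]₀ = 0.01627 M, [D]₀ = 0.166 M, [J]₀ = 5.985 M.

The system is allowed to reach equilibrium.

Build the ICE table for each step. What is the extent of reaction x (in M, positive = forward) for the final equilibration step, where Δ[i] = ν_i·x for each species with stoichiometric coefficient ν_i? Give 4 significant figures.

Q₀ = 365.5 vs Keq = 344 ⇒ Q>K, reverse
Step 1:
                  L         D         J
  Initial   0.01627     0.166     5.985
  Change  9.1012e-04 -9.1012e-04  -0.00182
  Equil     0.01718    0.1651     5.983
  solve Keq expr → x = -9.1012e-04; check Q = 344

x = -9.1012e-04 M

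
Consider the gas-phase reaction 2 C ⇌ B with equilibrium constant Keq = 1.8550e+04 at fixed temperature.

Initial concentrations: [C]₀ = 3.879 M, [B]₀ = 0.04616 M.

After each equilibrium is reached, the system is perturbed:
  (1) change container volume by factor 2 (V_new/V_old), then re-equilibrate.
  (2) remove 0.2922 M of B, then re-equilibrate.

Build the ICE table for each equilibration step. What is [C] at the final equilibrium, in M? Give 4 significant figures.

Q₀ = 0.003068 vs Keq = 1.8550e+04 ⇒ Q<K, forward
Step 1:
                    C           B
  I             3.879     0.04616
  C            -3.869       1.934
  E           0.01033        1.98
  solve Keq expr → x = 1.934; check Q = 1.8550e+04
Then change container volume by factor 2 (V_new/V_old).
Step 2:
                    C           B
  I          0.005166      0.9902
  C          0.002136   -0.001068
  E          0.007302      0.9892
  solve Keq expr → x = -0.001068; check Q = 1.8550e+04
Then remove 0.2922 M of B.
Step 3:
                    C           B
  I          0.007302       0.697
  C          -0.00117  5.8507e-04
  E          0.006132      0.6976
  solve Keq expr → x = 5.8507e-04; check Q = 1.8550e+04

[C]_eq = 0.006132 M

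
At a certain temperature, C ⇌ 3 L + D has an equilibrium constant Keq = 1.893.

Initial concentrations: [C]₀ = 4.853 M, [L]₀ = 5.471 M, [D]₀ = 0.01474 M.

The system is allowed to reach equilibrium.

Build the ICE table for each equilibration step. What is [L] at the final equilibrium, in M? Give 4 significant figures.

[L]_eq = 5.584 M

Q₀ = 0.4974 vs Keq = 1.893 ⇒ Q<K, forward
Step 1:
                   C          L          D
  Initial      4.853      5.471    0.01474
  Change    -0.03762     0.1129    0.03762
  Equil        4.815      5.584    0.05236
  solve Keq expr → x = 0.03762; check Q = 1.893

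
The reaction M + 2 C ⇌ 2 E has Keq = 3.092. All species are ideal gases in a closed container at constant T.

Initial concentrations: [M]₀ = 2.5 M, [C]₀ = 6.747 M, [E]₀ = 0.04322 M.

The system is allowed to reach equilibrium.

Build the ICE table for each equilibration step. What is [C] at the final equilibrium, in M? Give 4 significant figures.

Q₀ = 1.6414e-05 vs Keq = 3.092 ⇒ Q<K, forward
Step 1:
                    M           C           E
  Initial         2.5       6.747     0.04322
  Change       -1.921      -3.842       3.842
  Equil        0.5788       2.905       3.886
  solve Keq expr → x = 1.921; check Q = 3.092

[C]_eq = 2.905 M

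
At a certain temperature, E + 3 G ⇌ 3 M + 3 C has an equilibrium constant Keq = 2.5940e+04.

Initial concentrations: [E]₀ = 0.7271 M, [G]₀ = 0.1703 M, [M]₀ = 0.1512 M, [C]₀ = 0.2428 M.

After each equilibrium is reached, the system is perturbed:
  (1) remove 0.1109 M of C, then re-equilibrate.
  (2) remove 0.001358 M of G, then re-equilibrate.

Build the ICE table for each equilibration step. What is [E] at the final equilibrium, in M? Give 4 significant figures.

Q₀ = 0.01378 vs Keq = 2.5940e+04 ⇒ Q<K, forward
Step 1:
                   E          G          M          C
  I           0.7271     0.1703     0.1512     0.2428
  C         -0.05511    -0.1653     0.1653     0.1653
  E            0.672   0.004982     0.3165     0.4081
  solve Keq expr → x = 0.05511; check Q = 2.5940e+04
Then remove 0.1109 M of C.
Step 2:
                   E          G          M          C
  I            0.672   0.004982     0.3165     0.2972
  C       -4.4055e-04  -0.001322   0.001322   0.001322
  E           0.6716    0.00366     0.3178     0.2985
  solve Keq expr → x = 4.4055e-04; check Q = 2.5940e+04
Then remove 0.001358 M of G.
Step 3:
                   E          G          M          C
  I           0.6716   0.002302     0.3178     0.2985
  C       4.4192e-04   0.001326  -0.001326  -0.001326
  E            0.672   0.003628     0.3165     0.2972
  solve Keq expr → x = -4.4192e-04; check Q = 2.5940e+04

[E]_eq = 0.672 M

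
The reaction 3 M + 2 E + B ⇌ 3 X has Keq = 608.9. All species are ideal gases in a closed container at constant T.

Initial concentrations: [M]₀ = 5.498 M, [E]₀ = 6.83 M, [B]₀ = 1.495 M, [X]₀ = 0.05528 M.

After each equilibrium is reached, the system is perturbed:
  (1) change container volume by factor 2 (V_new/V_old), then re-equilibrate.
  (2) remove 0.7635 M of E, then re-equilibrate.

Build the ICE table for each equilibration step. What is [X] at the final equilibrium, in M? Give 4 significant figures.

Q₀ = 1.4575e-08 vs Keq = 608.9 ⇒ Q<K, forward
Step 1:
                    M           E           B           X
  init          5.498        6.83       1.495     0.05528
  Δ            -4.458      -2.972      -1.486       4.458
  eq             1.04       3.858    0.009016       4.513
  solve Keq expr → x = 1.486; check Q = 608.9
Then change container volume by factor 2 (V_new/V_old).
Step 2:
                    M           E           B           X
  init           0.52       1.929    0.004508       2.257
  Δ           0.05701     0.03801       0.019    -0.05701
  eq            0.577       1.967     0.02351         2.2
  solve Keq expr → x = -0.019; check Q = 608.9
Then remove 0.7635 M of E.
Step 3:
                    M           E           B           X
  init          0.577       1.204     0.02351         2.2
  Δ            0.0548     0.03653     0.01827     -0.0548
  eq           0.6318        1.24     0.04178       2.145
  solve Keq expr → x = -0.01827; check Q = 608.9

[X]_eq = 2.145 M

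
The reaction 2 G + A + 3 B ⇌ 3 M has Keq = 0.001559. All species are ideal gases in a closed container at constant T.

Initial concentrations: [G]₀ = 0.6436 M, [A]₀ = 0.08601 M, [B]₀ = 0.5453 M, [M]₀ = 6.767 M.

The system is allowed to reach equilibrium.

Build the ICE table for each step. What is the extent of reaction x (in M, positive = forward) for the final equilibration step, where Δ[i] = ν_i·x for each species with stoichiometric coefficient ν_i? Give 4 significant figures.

x = -1.631 M

Q₀ = 5.3642e+04 vs Keq = 0.001559 ⇒ Q>K, reverse
Step 1:
                  G         A         B         M
  I          0.6436   0.08601    0.5453     6.767
  C           3.263     1.631     4.894    -4.894
  E           3.906     1.717     5.439     1.873
  solve Keq expr → x = -1.631; check Q = 0.001559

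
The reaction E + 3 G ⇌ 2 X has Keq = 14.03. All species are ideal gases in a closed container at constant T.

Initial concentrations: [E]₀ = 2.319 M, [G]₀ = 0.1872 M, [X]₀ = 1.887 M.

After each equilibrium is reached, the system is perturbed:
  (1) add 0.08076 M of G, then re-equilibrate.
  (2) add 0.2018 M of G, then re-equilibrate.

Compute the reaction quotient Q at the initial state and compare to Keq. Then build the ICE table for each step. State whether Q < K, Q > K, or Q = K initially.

Q₀ = 234.1; Q > K (proceeds reverse)

Q₀ = 234.1 vs Keq = 14.03 ⇒ Q>K, reverse
Step 1:
                    E           G           X
  init          2.319      0.1872       1.887
  Δ           0.08547      0.2564     -0.1709
  eq            2.404      0.4436       1.716
  solve Keq expr → x = -0.08547; check Q = 14.03
Then add 0.08076 M of G.
Step 2:
                    E           G           X
  init          2.404      0.5244       1.716
  Δ          -0.02371    -0.07113     0.04742
  eq            2.381      0.4532       1.763
  solve Keq expr → x = 0.02371; check Q = 14.03
Then add 0.2018 M of G.
Step 3:
                    E           G           X
  init          2.381       0.655       1.763
  Δ          -0.05924     -0.1777      0.1185
  eq            2.322      0.4773       1.882
  solve Keq expr → x = 0.05924; check Q = 14.03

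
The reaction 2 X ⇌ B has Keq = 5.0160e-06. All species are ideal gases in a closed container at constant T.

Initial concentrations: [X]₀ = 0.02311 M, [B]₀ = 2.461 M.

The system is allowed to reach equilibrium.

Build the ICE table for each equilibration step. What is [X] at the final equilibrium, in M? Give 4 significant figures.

Q₀ = 4608 vs Keq = 5.0160e-06 ⇒ Q>K, reverse
Step 1:
                   X          B
  init       0.02311      2.461
  Δ            4.922     -2.461
  eq           4.945 1.2265e-04
  solve Keq expr → x = -2.461; check Q = 5.0160e-06

[X]_eq = 4.945 M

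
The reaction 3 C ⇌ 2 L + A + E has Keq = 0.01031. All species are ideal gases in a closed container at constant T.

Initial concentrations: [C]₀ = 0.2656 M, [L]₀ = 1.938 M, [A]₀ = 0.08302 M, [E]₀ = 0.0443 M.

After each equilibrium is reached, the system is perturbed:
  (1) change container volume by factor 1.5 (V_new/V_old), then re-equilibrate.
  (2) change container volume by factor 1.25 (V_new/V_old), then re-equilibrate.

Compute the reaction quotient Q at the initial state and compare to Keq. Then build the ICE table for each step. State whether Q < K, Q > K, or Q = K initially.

Q₀ = 0.7372 vs Keq = 0.01031 ⇒ Q>K, reverse
Step 1:
                    C           L           A           E
  init         0.2656       1.938     0.08302      0.0443
  Δ            0.1208    -0.08053    -0.04027    -0.04027
  eq           0.3864       1.857     0.04275    0.004033
  solve Keq expr → x = -0.04027; check Q = 0.01031
Then change container volume by factor 1.5 (V_new/V_old).
Step 2:
                    C           L           A           E
  init         0.2576       1.238      0.0285    0.002688
  Δ         -0.003144    0.002096    0.001048    0.001048
  eq           0.2545        1.24     0.02955    0.003736
  solve Keq expr → x = 0.001048; check Q = 0.01031
Then change container volume by factor 1.25 (V_new/V_old).
Step 3:
                    C           L           A           E
  init         0.2036      0.9923     0.02364    0.002989
  Δ         -0.001687    0.001125  5.6238e-04  5.6238e-04
  eq           0.2019      0.9934      0.0242    0.003551
  solve Keq expr → x = 5.6238e-04; check Q = 0.01031

Q₀ = 0.7372; Q > K (proceeds reverse)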